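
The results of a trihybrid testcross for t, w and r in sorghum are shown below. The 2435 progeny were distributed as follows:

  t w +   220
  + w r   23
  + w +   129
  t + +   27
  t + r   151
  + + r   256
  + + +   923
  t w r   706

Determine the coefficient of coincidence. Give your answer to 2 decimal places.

The two most frequent reciprocal classes, t w r and + + +, are the parental types, so the F1 was t w r / + + +.
The two rarest classes, + w r and t + +, are the double crossovers. Comparing them with the parentals, only the t allele has switched, so t is the middle locus and the order is r – t – w.
r–t: (476 + 50)/2435 = 0.2160; t–w: (280 + 50)/2435 = 0.1355.
Expected DCO frequency = 0.2160 × 0.1355 ≈ 0.02927; observed = 50/2435 ≈ 0.02053.
Coefficient of coincidence = 0.02053/0.02927 ≈ 0.70.

0.70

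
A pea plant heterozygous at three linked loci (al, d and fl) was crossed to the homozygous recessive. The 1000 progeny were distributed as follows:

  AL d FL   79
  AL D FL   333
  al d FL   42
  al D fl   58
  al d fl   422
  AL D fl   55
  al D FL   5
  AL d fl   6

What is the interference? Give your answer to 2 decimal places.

The two most frequent reciprocal classes, AL D FL and al d fl, are the parental types, so the F1 was AL D FL / al d fl.
The two rarest classes, al D FL and AL d fl, are the double crossovers. Comparing them with the parentals, only the al allele has switched, so al is the middle locus and the order is d – al – fl.
d–al: (137 + 11)/1000 = 0.1480; al–fl: (97 + 11)/1000 = 0.1080.
Expected DCO frequency = 0.1480 × 0.1080 ≈ 0.01598; observed = 11/1000 ≈ 0.01100.
Coefficient of coincidence = 0.01100/0.01598 ≈ 0.69; interference = 1 − 0.69 = 0.31.

0.31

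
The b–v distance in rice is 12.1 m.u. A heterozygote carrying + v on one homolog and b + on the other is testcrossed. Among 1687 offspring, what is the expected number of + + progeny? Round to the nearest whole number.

A map distance of 12.1 m.u. corresponds to a recombination frequency of 0.121.
The F1 is + v / b +, so + + is a recombinant gamete class with expected frequency r/2 = 0.121/2 = 0.0605.
Expected number = 0.0605 × 1687 = 102.06 ≈ 102.

102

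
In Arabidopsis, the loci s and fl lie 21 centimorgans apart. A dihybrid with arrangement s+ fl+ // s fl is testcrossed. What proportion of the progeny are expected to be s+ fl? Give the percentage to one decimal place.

A map distance of 21 centimorgans corresponds to a recombination frequency of 0.210.
The F1 is s+ fl+ / s fl, so s+ fl is a recombinant gamete class with expected frequency r/2 = 0.210/2 = 0.1050.
That is 0.1050 = 10.5% of the progeny.

10.5%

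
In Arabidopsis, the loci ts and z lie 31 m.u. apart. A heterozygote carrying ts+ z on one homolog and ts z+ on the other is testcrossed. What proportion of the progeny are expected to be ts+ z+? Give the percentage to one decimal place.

15.5%

A map distance of 31 m.u. corresponds to a recombination frequency of 0.310.
The F1 is ts+ z / ts z+, so ts+ z+ is a recombinant gamete class with expected frequency r/2 = 0.310/2 = 0.1550.
That is 0.1550 = 15.5% of the progeny.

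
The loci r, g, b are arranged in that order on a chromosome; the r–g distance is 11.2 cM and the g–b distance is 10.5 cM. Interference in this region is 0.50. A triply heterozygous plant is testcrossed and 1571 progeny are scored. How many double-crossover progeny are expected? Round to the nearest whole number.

9

Map distances give recombination frequencies of 0.112 and 0.105 for the two intervals.
With interference 0.50 (so coincidence = 0.50), expected double-crossover frequency = 0.112 × 0.105 × 0.50 = 0.00588.
Expected number = 0.00588 × 1571 = 9.24 ≈ 9.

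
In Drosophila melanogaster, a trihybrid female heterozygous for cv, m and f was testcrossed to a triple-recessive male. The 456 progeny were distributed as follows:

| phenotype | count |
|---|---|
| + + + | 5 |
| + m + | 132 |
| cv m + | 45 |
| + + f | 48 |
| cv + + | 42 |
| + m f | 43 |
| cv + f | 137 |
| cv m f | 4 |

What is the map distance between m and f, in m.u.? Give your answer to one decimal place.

20.6 m.u.

The two most frequent reciprocal classes, + m + and cv + f, are the parental types, so the F1 was + m + / cv + f.
The two rarest classes, + + + and cv m f, are the double crossovers. Comparing them with the parentals, only the m allele has switched, so m is the middle locus and the order is f – m – cv.
Crossovers in the f–m interval produce the single-crossover classes + m f and cv + + (43 + 42 = 85) plus the double crossovers (9).
RF(f–m) = (85 + 9) / 456 = 94/456 = 0.2061 → 20.6 m.u.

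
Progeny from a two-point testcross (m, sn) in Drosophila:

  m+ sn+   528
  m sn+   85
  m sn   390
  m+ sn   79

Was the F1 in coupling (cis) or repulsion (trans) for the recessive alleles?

cis

The two most frequent classes are m+ sn+ (528) and m sn (390); these are the parental (non-recombinant) types.
So the F1 carried m+ sn+ on one chromosome and m sn on the other — the recessive alleles are on the same chromosome (cis / coupling).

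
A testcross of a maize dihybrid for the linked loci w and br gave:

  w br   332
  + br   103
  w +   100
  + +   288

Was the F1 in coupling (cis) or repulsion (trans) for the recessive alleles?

The two most frequent classes are + + (288) and w br (332); these are the parental (non-recombinant) types.
So the F1 carried + + on one chromosome and w br on the other — the recessive alleles are on the same chromosome (cis / coupling).

cis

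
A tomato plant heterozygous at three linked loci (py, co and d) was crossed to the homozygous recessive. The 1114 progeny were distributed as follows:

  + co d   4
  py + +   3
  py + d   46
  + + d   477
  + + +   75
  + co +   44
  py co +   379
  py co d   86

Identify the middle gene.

co

The two most frequent reciprocal classes, py co + and + + d, are the parental types, so the F1 was py co + / + + d.
The two rarest classes, py + + and + co d, are the double crossovers. Comparing them with the parentals, only the co allele has switched, so co is the middle locus and the order is py – co – d.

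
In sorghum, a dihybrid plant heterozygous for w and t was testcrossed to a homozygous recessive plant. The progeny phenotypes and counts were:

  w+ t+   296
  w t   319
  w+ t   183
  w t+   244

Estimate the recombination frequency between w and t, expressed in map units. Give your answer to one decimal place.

The two most frequent classes, w+ t+ (296) and w t (319), are the parental types, so the F1 was w+ t+ / w t.
The recombinant classes are w+ t and w t+: 183 + 244 = 427.
Recombination frequency = 427/1042 = 0.4098 ≈ 41.0%, i.e. 41.0 map units.

41.0 map units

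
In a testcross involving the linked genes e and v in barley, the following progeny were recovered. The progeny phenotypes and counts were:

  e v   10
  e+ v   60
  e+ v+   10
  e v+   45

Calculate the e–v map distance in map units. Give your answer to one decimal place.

16.0 map units

The two most frequent classes, e+ v (60) and e v+ (45), are the parental types, so the F1 was e+ v / e v+.
The recombinant classes are e+ v+ and e v: 10 + 10 = 20.
Recombination frequency = 20/125 = 0.1600 ≈ 16.0%, i.e. 16.0 map units.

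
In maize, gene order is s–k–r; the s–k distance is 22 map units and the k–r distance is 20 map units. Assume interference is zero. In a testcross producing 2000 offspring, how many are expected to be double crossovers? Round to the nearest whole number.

Map distances give recombination frequencies of 0.220 and 0.200 for the two intervals.
With no interference, expected double-crossover frequency = 0.220 × 0.200 = 0.04400.
Expected number = 0.04400 × 2000 = 88.00 ≈ 88.

88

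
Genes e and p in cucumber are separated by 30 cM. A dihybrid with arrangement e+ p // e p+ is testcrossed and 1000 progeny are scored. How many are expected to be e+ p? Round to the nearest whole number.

A map distance of 30 cM corresponds to a recombination frequency of 0.300.
The F1 is e+ p / e p+, so e+ p is a parental gamete class with expected frequency (1 − r)/2 = 0.700/2 = 0.3500.
Expected number = 0.3500 × 1000 = 350.00 ≈ 350.

350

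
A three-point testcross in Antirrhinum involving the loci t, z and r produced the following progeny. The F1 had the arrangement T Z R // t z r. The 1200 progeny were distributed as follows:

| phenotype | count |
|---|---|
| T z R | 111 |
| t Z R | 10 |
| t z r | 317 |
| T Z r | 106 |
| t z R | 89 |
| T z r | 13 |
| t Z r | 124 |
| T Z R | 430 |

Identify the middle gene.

The two rarest classes, t Z R and T z r, are the double crossovers. Comparing them with the parentals, only the t allele has switched, so t is the middle locus and the order is r – t – z.

t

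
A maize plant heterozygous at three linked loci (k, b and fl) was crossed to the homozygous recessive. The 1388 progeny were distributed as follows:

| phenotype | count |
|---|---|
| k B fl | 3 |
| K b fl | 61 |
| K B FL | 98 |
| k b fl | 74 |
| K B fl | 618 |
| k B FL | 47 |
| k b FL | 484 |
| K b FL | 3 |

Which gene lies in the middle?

The two most frequent reciprocal classes, K B fl and k b FL, are the parental types, so the F1 was K B fl / k b FL.
The two rarest classes, k B fl and K b FL, are the double crossovers. Comparing them with the parentals, only the k allele has switched, so k is the middle locus and the order is fl – k – b.

k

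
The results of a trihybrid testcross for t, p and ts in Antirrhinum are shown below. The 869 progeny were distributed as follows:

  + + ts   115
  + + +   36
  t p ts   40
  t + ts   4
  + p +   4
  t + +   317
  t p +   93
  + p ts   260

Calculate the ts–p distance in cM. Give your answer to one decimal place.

The two most frequent reciprocal classes, + p ts and t + +, are the parental types, so the F1 was + p ts / t + +.
The two rarest classes, + p + and t + ts, are the double crossovers. Comparing them with the parentals, only the ts allele has switched, so ts is the middle locus and the order is t – ts – p.
Crossovers in the ts–p interval produce the single-crossover classes + + ts and t p + (115 + 93 = 208) plus the double crossovers (8).
RF(ts–p) = (208 + 8) / 869 = 216/869 = 0.2486 → 24.9 cM.

24.9 cM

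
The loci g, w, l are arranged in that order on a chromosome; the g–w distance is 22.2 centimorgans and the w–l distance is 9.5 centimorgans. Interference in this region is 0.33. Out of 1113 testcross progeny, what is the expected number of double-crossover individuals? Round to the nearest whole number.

Map distances give recombination frequencies of 0.222 and 0.095 for the two intervals.
With interference 0.33 (so coincidence = 0.67), expected double-crossover frequency = 0.222 × 0.095 × 0.67 = 0.01413.
Expected number = 0.01413 × 1113 = 15.73 ≈ 16.

16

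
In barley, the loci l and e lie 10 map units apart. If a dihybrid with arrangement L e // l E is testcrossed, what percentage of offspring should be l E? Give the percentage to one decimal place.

45.0%

A map distance of 10 map units corresponds to a recombination frequency of 0.100.
The F1 is L e / l E, so l E is a parental gamete class with expected frequency (1 − r)/2 = 0.900/2 = 0.4500.
That is 0.4500 = 45.0% of the progeny.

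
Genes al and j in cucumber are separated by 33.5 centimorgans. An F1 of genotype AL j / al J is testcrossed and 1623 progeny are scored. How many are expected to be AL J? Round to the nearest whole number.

A map distance of 33.5 centimorgans corresponds to a recombination frequency of 0.335.
The F1 is AL j / al J, so AL J is a recombinant gamete class with expected frequency r/2 = 0.335/2 = 0.1675.
Expected number = 0.1675 × 1623 = 271.85 ≈ 272.

272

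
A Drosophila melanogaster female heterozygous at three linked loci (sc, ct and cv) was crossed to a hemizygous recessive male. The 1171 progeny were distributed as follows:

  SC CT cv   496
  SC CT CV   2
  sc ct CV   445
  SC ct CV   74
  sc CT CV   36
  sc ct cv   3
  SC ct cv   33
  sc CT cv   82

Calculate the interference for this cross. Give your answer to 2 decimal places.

0.51

The two most frequent reciprocal classes, sc ct CV and SC CT cv, are the parental types, so the F1 was sc ct CV / SC CT cv.
The two rarest classes, sc ct cv and SC CT CV, are the double crossovers. Comparing them with the parentals, only the cv allele has switched, so cv is the middle locus and the order is ct – cv – sc.
ct–cv: (69 + 5)/1171 = 0.0632; cv–sc: (156 + 5)/1171 = 0.1375.
Expected DCO frequency = 0.0632 × 0.1375 ≈ 0.00869; observed = 5/1171 ≈ 0.00427.
Coefficient of coincidence = 0.00427/0.00869 ≈ 0.49; interference = 1 − 0.49 = 0.51.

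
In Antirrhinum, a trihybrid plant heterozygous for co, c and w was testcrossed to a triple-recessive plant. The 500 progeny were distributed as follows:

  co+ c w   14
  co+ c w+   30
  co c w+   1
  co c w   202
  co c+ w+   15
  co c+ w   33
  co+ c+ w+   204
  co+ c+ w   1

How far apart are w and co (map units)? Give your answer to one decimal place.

6.2 map units

The two most frequent reciprocal classes, co c w and co+ c+ w+, are the parental types, so the F1 was co c w / co+ c+ w+.
The two rarest classes, co c w+ and co+ c+ w, are the double crossovers. Comparing them with the parentals, only the w allele has switched, so w is the middle locus and the order is c – w – co.
Crossovers in the w–co interval produce the single-crossover classes co+ c w and co c+ w+ (14 + 15 = 29) plus the double crossovers (2).
RF(w–co) = (29 + 2) / 500 = 31/500 = 0.0620 → 6.2 map units.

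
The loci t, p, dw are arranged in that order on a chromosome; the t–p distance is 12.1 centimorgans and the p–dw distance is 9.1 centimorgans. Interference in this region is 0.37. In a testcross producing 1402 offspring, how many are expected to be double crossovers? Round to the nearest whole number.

Map distances give recombination frequencies of 0.121 and 0.091 for the two intervals.
With interference 0.37 (so coincidence = 0.63), expected double-crossover frequency = 0.121 × 0.091 × 0.63 = 0.00694.
Expected number = 0.00694 × 1402 = 9.73 ≈ 10.

10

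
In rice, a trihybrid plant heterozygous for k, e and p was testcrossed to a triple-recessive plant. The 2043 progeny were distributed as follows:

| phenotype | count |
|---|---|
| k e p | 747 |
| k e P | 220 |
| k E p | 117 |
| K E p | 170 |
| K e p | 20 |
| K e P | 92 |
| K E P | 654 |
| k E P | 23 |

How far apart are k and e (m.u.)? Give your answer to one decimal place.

The two most frequent reciprocal classes, k e p and K E P, are the parental types, so the F1 was k e p / K E P.
The two rarest classes, K e p and k E P, are the double crossovers. Comparing them with the parentals, only the k allele has switched, so k is the middle locus and the order is p – k – e.
Crossovers in the k–e interval produce the single-crossover classes k E p and K e P (117 + 92 = 209) plus the double crossovers (43).
RF(k–e) = (209 + 43) / 2043 = 252/2043 = 0.1233 → 12.3 m.u.

12.3 m.u.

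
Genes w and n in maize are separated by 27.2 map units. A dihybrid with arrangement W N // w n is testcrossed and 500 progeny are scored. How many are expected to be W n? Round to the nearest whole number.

A map distance of 27.2 map units corresponds to a recombination frequency of 0.272.
The F1 is W N / w n, so W n is a recombinant gamete class with expected frequency r/2 = 0.272/2 = 0.1360.
Expected number = 0.1360 × 500 = 68.00 ≈ 68.

68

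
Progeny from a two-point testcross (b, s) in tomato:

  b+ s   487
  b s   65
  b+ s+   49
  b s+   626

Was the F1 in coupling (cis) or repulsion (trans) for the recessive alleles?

The two most frequent classes are b+ s (487) and b s+ (626); these are the parental (non-recombinant) types.
So the F1 carried b+ s on one chromosome and b s+ on the other — the recessive alleles are on opposite chromosomes (trans / repulsion).

trans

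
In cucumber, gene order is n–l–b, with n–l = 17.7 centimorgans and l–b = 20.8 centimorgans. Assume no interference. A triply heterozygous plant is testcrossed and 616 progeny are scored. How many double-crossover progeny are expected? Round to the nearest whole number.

Map distances give recombination frequencies of 0.177 and 0.208 for the two intervals.
With no interference, expected double-crossover frequency = 0.177 × 0.208 = 0.03682.
Expected number = 0.03682 × 616 = 22.68 ≈ 23.

23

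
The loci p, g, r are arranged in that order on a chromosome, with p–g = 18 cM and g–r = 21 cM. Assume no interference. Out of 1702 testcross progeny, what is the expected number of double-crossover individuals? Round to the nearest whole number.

64

Map distances give recombination frequencies of 0.180 and 0.210 for the two intervals.
With no interference, expected double-crossover frequency = 0.180 × 0.210 = 0.03780.
Expected number = 0.03780 × 1702 = 64.34 ≈ 64.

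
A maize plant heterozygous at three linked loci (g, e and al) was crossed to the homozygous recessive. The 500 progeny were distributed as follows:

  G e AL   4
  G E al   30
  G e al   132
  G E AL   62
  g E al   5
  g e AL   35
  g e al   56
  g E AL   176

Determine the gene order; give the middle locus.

al

The two most frequent reciprocal classes, G e al and g E AL, are the parental types, so the F1 was G e al / g E AL.
The two rarest classes, G e AL and g E al, are the double crossovers. Comparing them with the parentals, only the al allele has switched, so al is the middle locus and the order is e – al – g.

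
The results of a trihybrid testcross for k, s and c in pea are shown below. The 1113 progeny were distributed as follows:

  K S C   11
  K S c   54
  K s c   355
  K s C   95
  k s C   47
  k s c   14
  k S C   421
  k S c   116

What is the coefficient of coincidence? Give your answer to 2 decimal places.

0.94

The two most frequent reciprocal classes, k S C and K s c, are the parental types, so the F1 was k S C / K s c.
The two rarest classes, K S C and k s c, are the double crossovers. Comparing them with the parentals, only the k allele has switched, so k is the middle locus and the order is s – k – c.
s–k: (101 + 25)/1113 = 0.1132; k–c: (211 + 25)/1113 = 0.2120.
Expected DCO frequency = 0.1132 × 0.2120 ≈ 0.02400; observed = 25/1113 ≈ 0.02246.
Coefficient of coincidence = 0.02246/0.02400 ≈ 0.94.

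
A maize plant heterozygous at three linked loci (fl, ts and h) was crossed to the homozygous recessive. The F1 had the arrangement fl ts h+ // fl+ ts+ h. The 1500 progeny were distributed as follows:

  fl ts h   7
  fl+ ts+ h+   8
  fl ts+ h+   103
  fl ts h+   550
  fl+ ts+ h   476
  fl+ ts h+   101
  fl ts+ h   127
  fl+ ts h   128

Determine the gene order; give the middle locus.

h

The two rarest classes, fl ts h and fl+ ts+ h+, are the double crossovers. Comparing them with the parentals, only the h allele has switched, so h is the middle locus and the order is ts – h – fl.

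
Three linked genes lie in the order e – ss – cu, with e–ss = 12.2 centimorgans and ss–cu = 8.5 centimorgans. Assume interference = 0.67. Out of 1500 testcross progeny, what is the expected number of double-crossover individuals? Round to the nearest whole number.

5

Map distances give recombination frequencies of 0.122 and 0.085 for the two intervals.
With interference 0.67 (so coincidence = 0.33), expected double-crossover frequency = 0.122 × 0.085 × 0.33 = 0.00342.
Expected number = 0.00342 × 1500 = 5.13 ≈ 5.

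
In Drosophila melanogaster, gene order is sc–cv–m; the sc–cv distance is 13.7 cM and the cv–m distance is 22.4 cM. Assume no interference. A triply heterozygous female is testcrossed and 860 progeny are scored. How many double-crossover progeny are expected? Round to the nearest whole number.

26

Map distances give recombination frequencies of 0.137 and 0.224 for the two intervals.
With no interference, expected double-crossover frequency = 0.137 × 0.224 = 0.03069.
Expected number = 0.03069 × 860 = 26.39 ≈ 26.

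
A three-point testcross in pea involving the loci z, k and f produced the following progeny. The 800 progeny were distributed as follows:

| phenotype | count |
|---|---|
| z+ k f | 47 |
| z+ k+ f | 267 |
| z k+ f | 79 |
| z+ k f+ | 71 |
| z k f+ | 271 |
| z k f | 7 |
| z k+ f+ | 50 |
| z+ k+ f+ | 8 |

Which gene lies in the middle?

The two most frequent reciprocal classes, z k f+ and z+ k+ f, are the parental types, so the F1 was z k f+ / z+ k+ f.
The two rarest classes, z k f and z+ k+ f+, are the double crossovers. Comparing them with the parentals, only the f allele has switched, so f is the middle locus and the order is z – f – k.

f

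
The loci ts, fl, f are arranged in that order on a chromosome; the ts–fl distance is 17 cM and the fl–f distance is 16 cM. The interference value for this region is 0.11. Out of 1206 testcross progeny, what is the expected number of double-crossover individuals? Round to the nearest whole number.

Map distances give recombination frequencies of 0.170 and 0.160 for the two intervals.
With interference 0.11 (so coincidence = 0.89), expected double-crossover frequency = 0.170 × 0.160 × 0.89 = 0.02421.
Expected number = 0.02421 × 1206 = 29.19 ≈ 29.

29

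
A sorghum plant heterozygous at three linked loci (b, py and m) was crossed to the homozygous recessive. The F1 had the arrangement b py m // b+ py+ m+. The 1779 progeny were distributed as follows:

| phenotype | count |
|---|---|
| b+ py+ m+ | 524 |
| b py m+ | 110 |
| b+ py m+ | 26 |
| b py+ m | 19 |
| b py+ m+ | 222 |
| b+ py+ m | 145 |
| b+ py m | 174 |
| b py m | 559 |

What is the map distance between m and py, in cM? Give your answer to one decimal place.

16.9 cM

The two rarest classes, b py+ m and b+ py m+, are the double crossovers. Comparing them with the parentals, only the py allele has switched, so py is the middle locus and the order is b – py – m.
Crossovers in the py–m interval produce the single-crossover classes b py m+ and b+ py+ m (110 + 145 = 255) plus the double crossovers (45).
RF(py–m) = (255 + 45) / 1779 = 300/1779 = 0.1686 → 16.9 cM.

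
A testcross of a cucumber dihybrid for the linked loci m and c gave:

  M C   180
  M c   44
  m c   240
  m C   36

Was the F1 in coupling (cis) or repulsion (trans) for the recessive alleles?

cis

The two most frequent classes are M C (180) and m c (240); these are the parental (non-recombinant) types.
So the F1 carried M C on one chromosome and m c on the other — the recessive alleles are on the same chromosome (cis / coupling).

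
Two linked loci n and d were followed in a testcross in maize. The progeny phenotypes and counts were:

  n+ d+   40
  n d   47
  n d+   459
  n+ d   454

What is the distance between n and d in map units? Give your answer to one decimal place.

The two most frequent classes, n+ d (454) and n d+ (459), are the parental types, so the F1 was n+ d / n d+.
The recombinant classes are n+ d+ and n d: 40 + 47 = 87.
Recombination frequency = 87/1000 = 0.0870 ≈ 8.7%, i.e. 8.7 map units.

8.7 map units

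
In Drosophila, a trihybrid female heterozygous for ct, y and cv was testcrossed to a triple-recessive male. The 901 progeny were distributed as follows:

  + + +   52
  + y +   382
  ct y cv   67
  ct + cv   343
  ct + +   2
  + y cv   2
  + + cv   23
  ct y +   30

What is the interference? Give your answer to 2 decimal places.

The two most frequent reciprocal classes, + y + and ct + cv, are the parental types, so the F1 was + y + / ct + cv.
The two rarest classes, + y cv and ct + +, are the double crossovers. Comparing them with the parentals, only the cv allele has switched, so cv is the middle locus and the order is y – cv – ct.
y–cv: (119 + 4)/901 = 0.1365; cv–ct: (53 + 4)/901 = 0.0633.
Expected DCO frequency = 0.1365 × 0.0633 ≈ 0.00864; observed = 4/901 ≈ 0.00444.
Coefficient of coincidence = 0.00444/0.00864 ≈ 0.51; interference = 1 − 0.51 = 0.49.

0.49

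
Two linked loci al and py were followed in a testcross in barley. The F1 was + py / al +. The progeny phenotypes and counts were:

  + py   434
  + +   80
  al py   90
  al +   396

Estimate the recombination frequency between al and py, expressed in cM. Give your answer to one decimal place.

17.0 cM

The recombinant classes are + + and al py: 80 + 90 = 170.
Recombination frequency = 170/1000 = 0.1700 ≈ 17.0%, i.e. 17.0 cM.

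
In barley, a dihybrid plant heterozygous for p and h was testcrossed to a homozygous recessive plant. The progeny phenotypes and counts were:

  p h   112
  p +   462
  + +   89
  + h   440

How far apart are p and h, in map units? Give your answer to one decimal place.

18.2 map units

The two most frequent classes, + h (440) and p + (462), are the parental types, so the F1 was + h / p +.
The recombinant classes are + + and p h: 89 + 112 = 201.
Recombination frequency = 201/1103 = 0.1822 ≈ 18.2%, i.e. 18.2 map units.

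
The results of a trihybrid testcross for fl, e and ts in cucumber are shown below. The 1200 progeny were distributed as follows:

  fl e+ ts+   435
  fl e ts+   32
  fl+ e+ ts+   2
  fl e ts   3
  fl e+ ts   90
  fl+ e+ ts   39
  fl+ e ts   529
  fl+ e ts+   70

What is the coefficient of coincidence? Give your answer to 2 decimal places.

The two most frequent reciprocal classes, fl+ e ts and fl e+ ts+, are the parental types, so the F1 was fl+ e ts / fl e+ ts+.
The two rarest classes, fl e ts and fl+ e+ ts+, are the double crossovers. Comparing them with the parentals, only the fl allele has switched, so fl is the middle locus and the order is e – fl – ts.
e–fl: (71 + 5)/1200 = 0.0633; fl–ts: (160 + 5)/1200 = 0.1375.
Expected DCO frequency = 0.0633 × 0.1375 ≈ 0.00870; observed = 5/1200 ≈ 0.00417.
Coefficient of coincidence = 0.00417/0.00870 ≈ 0.48.

0.48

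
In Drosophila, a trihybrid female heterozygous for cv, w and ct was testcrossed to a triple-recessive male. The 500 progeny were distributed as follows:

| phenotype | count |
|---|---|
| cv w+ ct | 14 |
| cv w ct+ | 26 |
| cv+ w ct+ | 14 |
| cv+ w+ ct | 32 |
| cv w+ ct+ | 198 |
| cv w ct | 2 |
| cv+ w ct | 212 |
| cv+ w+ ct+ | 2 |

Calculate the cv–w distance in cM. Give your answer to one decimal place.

12.4 cM

The two most frequent reciprocal classes, cv+ w ct and cv w+ ct+, are the parental types, so the F1 was cv+ w ct / cv w+ ct+.
The two rarest classes, cv w ct and cv+ w+ ct+, are the double crossovers. Comparing them with the parentals, only the cv allele has switched, so cv is the middle locus and the order is w – cv – ct.
Crossovers in the w–cv interval produce the single-crossover classes cv+ w+ ct and cv w ct+ (32 + 26 = 58) plus the double crossovers (4).
RF(w–cv) = (58 + 4) / 500 = 62/500 = 0.1240 → 12.4 cM.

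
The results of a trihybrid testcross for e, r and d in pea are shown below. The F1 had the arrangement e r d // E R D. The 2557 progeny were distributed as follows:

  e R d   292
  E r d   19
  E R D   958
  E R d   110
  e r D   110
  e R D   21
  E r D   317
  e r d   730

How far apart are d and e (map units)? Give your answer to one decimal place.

The two rarest classes, E r d and e R D, are the double crossovers. Comparing them with the parentals, only the e allele has switched, so e is the middle locus and the order is r – e – d.
Crossovers in the e–d interval produce the single-crossover classes e r D and E R d (110 + 110 = 220) plus the double crossovers (40).
RF(e–d) = (220 + 40) / 2557 = 260/2557 = 0.1017 → 10.2 map units.

10.2 map units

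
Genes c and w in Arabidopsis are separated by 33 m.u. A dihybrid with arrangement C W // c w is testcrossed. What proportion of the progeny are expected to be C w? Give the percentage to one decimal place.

A map distance of 33 m.u. corresponds to a recombination frequency of 0.330.
The F1 is C W / c w, so C w is a recombinant gamete class with expected frequency r/2 = 0.330/2 = 0.1650.
That is 0.1650 = 16.5% of the progeny.

16.5%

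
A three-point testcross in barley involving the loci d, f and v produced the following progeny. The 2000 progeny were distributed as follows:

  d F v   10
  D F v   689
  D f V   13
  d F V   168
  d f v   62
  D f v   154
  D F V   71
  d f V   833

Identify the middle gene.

d

The two most frequent reciprocal classes, D F v and d f V, are the parental types, so the F1 was D F v / d f V.
The two rarest classes, d F v and D f V, are the double crossovers. Comparing them with the parentals, only the d allele has switched, so d is the middle locus and the order is v – d – f.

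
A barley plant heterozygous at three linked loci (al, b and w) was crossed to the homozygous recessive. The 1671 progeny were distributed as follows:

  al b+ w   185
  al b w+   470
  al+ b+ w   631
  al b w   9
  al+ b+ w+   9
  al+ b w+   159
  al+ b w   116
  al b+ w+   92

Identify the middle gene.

w

The two most frequent reciprocal classes, al b w+ and al+ b+ w, are the parental types, so the F1 was al b w+ / al+ b+ w.
The two rarest classes, al b w and al+ b+ w+, are the double crossovers. Comparing them with the parentals, only the w allele has switched, so w is the middle locus and the order is al – w – b.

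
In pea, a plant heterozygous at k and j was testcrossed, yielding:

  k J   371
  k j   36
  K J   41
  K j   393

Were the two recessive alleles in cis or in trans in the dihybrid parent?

trans

The two most frequent classes are K j (393) and k J (371); these are the parental (non-recombinant) types.
So the F1 carried K j on one chromosome and k J on the other — the recessive alleles are on opposite chromosomes (trans / repulsion).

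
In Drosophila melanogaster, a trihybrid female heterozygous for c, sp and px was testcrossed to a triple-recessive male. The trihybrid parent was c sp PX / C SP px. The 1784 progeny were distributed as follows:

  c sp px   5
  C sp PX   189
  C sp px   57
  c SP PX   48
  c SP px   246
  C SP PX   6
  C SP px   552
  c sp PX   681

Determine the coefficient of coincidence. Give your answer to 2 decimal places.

The two rarest classes, c sp px and C SP PX, are the double crossovers. Comparing them with the parentals, only the px allele has switched, so px is the middle locus and the order is sp – px – c.
sp–px: (105 + 11)/1784 = 0.0650; px–c: (435 + 11)/1784 = 0.2500.
Expected DCO frequency = 0.0650 × 0.2500 ≈ 0.01625; observed = 11/1784 ≈ 0.00617.
Coefficient of coincidence = 0.00617/0.01625 ≈ 0.38.

0.38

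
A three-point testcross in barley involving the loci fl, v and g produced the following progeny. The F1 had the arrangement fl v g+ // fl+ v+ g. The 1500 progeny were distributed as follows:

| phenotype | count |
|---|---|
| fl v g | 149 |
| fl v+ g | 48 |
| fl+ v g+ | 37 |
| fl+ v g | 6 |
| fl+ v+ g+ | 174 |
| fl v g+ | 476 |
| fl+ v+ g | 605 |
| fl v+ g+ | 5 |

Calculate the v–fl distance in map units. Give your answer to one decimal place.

The two rarest classes, fl v+ g+ and fl+ v g, are the double crossovers. Comparing them with the parentals, only the v allele has switched, so v is the middle locus and the order is g – v – fl.
Crossovers in the v–fl interval produce the single-crossover classes fl+ v g+ and fl v+ g (37 + 48 = 85) plus the double crossovers (11).
RF(v–fl) = (85 + 11) / 1500 = 96/1500 = 0.0640 → 6.4 map units.

6.4 map units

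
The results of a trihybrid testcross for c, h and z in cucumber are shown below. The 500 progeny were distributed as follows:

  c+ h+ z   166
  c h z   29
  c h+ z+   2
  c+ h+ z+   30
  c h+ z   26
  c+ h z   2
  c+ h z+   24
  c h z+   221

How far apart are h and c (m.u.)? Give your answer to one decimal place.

The two most frequent reciprocal classes, c h z+ and c+ h+ z, are the parental types, so the F1 was c h z+ / c+ h+ z.
The two rarest classes, c h+ z+ and c+ h z, are the double crossovers. Comparing them with the parentals, only the h allele has switched, so h is the middle locus and the order is z – h – c.
Crossovers in the h–c interval produce the single-crossover classes c+ h z+ and c h+ z (24 + 26 = 50) plus the double crossovers (4).
RF(h–c) = (50 + 4) / 500 = 54/500 = 0.1080 → 10.8 m.u.

10.8 m.u.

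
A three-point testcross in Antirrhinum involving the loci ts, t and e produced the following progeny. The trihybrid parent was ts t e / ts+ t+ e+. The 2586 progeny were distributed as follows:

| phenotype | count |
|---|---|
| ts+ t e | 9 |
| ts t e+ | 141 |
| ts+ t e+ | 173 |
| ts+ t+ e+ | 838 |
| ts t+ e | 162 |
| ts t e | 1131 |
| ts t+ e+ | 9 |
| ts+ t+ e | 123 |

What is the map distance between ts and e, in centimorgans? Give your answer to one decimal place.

The two rarest classes, ts+ t e and ts t+ e+, are the double crossovers. Comparing them with the parentals, only the ts allele has switched, so ts is the middle locus and the order is t – ts – e.
Crossovers in the ts–e interval produce the single-crossover classes ts t e+ and ts+ t+ e (141 + 123 = 264) plus the double crossovers (18).
RF(ts–e) = (264 + 18) / 2586 = 282/2586 = 0.1090 → 10.9 centimorgans.

10.9 centimorgans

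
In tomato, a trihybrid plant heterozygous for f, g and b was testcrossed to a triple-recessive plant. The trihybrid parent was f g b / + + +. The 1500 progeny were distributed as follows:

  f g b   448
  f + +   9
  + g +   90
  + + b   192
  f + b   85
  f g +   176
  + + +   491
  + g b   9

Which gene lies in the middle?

The two rarest classes, + g b and f + +, are the double crossovers. Comparing them with the parentals, only the f allele has switched, so f is the middle locus and the order is g – f – b.

f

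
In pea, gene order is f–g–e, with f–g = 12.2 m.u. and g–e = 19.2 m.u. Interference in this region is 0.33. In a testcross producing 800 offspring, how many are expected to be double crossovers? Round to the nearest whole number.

Map distances give recombination frequencies of 0.122 and 0.192 for the two intervals.
With interference 0.33 (so coincidence = 0.67), expected double-crossover frequency = 0.122 × 0.192 × 0.67 = 0.01569.
Expected number = 0.01569 × 800 = 12.56 ≈ 13.

13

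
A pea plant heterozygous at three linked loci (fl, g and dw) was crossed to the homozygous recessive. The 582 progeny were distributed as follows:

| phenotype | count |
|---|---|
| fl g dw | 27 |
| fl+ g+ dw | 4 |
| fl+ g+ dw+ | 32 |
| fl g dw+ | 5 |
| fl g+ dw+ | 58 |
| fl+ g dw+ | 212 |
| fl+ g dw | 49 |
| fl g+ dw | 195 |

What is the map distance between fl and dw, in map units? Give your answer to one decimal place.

19.9 map units

The two most frequent reciprocal classes, fl g+ dw and fl+ g dw+, are the parental types, so the F1 was fl g+ dw / fl+ g dw+.
The two rarest classes, fl+ g+ dw and fl g dw+, are the double crossovers. Comparing them with the parentals, only the fl allele has switched, so fl is the middle locus and the order is g – fl – dw.
Crossovers in the fl–dw interval produce the single-crossover classes fl g+ dw+ and fl+ g dw (58 + 49 = 107) plus the double crossovers (9).
RF(fl–dw) = (107 + 9) / 582 = 116/582 = 0.1993 → 19.9 map units.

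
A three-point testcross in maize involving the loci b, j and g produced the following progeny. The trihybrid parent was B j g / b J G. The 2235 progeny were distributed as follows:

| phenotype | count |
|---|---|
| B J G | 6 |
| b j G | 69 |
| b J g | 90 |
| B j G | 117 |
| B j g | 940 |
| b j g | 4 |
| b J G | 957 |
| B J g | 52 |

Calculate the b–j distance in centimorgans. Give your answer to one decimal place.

The two rarest classes, b j g and B J G, are the double crossovers. Comparing them with the parentals, only the b allele has switched, so b is the middle locus and the order is j – b – g.
Crossovers in the j–b interval produce the single-crossover classes B J g and b j G (52 + 69 = 121) plus the double crossovers (10).
RF(j–b) = (121 + 10) / 2235 = 131/2235 = 0.0586 → 5.9 centimorgans.

5.9 centimorgans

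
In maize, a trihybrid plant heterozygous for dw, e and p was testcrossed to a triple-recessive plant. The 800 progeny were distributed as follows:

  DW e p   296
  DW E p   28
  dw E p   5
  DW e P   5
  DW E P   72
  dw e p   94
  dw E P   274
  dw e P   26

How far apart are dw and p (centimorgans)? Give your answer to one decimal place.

The two most frequent reciprocal classes, dw E P and DW e p, are the parental types, so the F1 was dw E P / DW e p.
The two rarest classes, dw E p and DW e P, are the double crossovers. Comparing them with the parentals, only the p allele has switched, so p is the middle locus and the order is dw – p – e.
Crossovers in the dw–p interval produce the single-crossover classes DW E P and dw e p (72 + 94 = 166) plus the double crossovers (10).
RF(dw–p) = (166 + 10) / 800 = 176/800 = 0.2200 → 22.0 centimorgans.

22.0 centimorgans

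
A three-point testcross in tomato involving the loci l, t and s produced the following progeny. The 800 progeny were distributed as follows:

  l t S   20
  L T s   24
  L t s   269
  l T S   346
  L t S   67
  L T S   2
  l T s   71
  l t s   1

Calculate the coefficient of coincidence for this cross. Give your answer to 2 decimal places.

The two most frequent reciprocal classes, l T S and L t s, are the parental types, so the F1 was l T S / L t s.
The two rarest classes, L T S and l t s, are the double crossovers. Comparing them with the parentals, only the l allele has switched, so l is the middle locus and the order is t – l – s.
t–l: (44 + 3)/800 = 0.0587; l–s: (138 + 3)/800 = 0.1762.
Expected DCO frequency = 0.0587 × 0.1762 ≈ 0.01034; observed = 3/800 ≈ 0.00375.
Coefficient of coincidence = 0.00375/0.01034 ≈ 0.36.

0.36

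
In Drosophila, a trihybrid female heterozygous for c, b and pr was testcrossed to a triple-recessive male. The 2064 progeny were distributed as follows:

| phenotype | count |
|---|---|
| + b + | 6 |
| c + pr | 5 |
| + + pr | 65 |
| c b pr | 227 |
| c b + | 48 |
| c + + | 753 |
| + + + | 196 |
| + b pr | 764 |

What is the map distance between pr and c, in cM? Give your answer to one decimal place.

21.0 cM

The two most frequent reciprocal classes, + b pr and c + +, are the parental types, so the F1 was + b pr / c + +.
The two rarest classes, + b + and c + pr, are the double crossovers. Comparing them with the parentals, only the pr allele has switched, so pr is the middle locus and the order is c – pr – b.
Crossovers in the c–pr interval produce the single-crossover classes c b pr and + + + (227 + 196 = 423) plus the double crossovers (11).
RF(c–pr) = (423 + 11) / 2064 = 434/2064 = 0.2103 → 21.0 cM.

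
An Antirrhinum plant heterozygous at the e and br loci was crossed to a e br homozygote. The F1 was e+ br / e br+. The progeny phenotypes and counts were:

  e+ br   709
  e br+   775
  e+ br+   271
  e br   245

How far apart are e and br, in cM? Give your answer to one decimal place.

The recombinant classes are e+ br+ and e br: 271 + 245 = 516.
Recombination frequency = 516/2000 = 0.2580 ≈ 25.8%, i.e. 25.8 cM.

25.8 cM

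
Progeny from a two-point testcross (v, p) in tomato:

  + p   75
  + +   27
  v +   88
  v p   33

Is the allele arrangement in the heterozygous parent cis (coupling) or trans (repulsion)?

trans

The two most frequent classes are + p (75) and v + (88); these are the parental (non-recombinant) types.
So the F1 carried + p on one chromosome and v + on the other — the recessive alleles are on opposite chromosomes (trans / repulsion).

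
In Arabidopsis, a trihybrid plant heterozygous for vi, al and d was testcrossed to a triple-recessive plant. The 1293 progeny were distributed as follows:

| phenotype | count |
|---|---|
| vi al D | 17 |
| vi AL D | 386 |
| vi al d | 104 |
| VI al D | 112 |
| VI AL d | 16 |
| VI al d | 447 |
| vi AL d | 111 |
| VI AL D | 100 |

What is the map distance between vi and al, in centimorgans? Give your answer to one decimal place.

The two most frequent reciprocal classes, vi AL D and VI al d, are the parental types, so the F1 was vi AL D / VI al d.
The two rarest classes, vi al D and VI AL d, are the double crossovers. Comparing them with the parentals, only the al allele has switched, so al is the middle locus and the order is d – al – vi.
Crossovers in the al–vi interval produce the single-crossover classes VI AL D and vi al d (100 + 104 = 204) plus the double crossovers (33).
RF(al–vi) = (204 + 33) / 1293 = 237/1293 = 0.1833 → 18.3 centimorgans.

18.3 centimorgans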